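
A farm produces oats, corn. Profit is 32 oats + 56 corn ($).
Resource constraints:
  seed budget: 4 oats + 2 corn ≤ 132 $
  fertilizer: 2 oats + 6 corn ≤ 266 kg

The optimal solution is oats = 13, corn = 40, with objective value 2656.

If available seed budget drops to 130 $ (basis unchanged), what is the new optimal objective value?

Check each constraint at x*: seed budget 132/132 (tight); fertilizer 266/266 (tight).
From A_Bᵀ y = c: 4·y_seed budget + 2·y_fertilizer = 32; 2·y_seed budget + 6·y_fertilizer = 56.
→ y_seed budget = 4 and y_fertilizer = 8.
Δz = y_seed budget·Δb = 4 × (-2) = -8, so new z* = 2656 − 8 = 2648.

2648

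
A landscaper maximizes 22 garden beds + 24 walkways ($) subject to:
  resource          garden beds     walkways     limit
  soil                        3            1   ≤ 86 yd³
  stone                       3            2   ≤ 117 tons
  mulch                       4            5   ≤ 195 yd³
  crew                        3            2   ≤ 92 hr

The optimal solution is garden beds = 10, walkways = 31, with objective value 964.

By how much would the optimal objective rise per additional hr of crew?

2

At the optimum: soil uses 61 of 86 (slack = 25); stone uses 92 of 117 (slack = 25); mulch uses 195 of 195 (binding); crew uses 92 of 92 (binding).
Since soil, stone are not tight, their duals are 0.
Dual feasibility on the basic columns requires 4·y_mulch + 3·y_crew = 22, 5·y_mulch + 2·y_crew = 24.
This yields shadow prices y_mulch = 4, y_crew = 2.
Shadow price of crew = 2.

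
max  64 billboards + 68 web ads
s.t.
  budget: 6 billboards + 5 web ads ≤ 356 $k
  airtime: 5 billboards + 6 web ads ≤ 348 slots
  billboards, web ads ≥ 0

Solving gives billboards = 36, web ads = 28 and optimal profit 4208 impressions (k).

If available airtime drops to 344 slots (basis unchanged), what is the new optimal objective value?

4176

Check each constraint at x*: budget 356/356 (tight); airtime 348/348 (tight).
Dual feasibility on the basic columns requires 6·y_budget + 5·y_airtime = 64, 5·y_budget + 6·y_airtime = 68.
Solving: y_budget = 4, y_airtime = 8.
Δz = y_airtime·Δb = 8 × (-4) = -32, so new z* = 4208 − 32 = 4176.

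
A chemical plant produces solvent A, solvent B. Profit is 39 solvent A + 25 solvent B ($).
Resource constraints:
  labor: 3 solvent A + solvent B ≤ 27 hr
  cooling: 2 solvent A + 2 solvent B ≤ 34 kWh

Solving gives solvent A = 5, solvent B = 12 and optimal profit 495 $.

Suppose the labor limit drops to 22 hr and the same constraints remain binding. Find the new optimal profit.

Both labor and cooling are binding at x*.
The binding rows give the dual system: 3·y_labor + 2·y_cooling = 39 and 1·y_labor + 2·y_cooling = 25.
→ y_labor = 7 and y_cooling = 9.
Δz = y_labor·Δb = 7 × (-5) = -35, so new z* = 495 − 35 = 460.

460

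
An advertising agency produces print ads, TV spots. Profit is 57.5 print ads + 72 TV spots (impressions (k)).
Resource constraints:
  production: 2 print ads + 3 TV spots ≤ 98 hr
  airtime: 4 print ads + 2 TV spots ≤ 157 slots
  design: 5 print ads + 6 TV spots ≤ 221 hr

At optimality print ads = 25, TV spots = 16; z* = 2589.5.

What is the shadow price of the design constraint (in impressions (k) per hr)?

At the optimum: production uses 98 of 98 (binding); airtime uses 132 of 157 (slack = 25); design uses 221 of 221 (binding).
Slack constraints have shadow price 0 (complementary slackness).
The binding rows give the dual system: 2·y_production + 5·y_design = 57.5 and 3·y_production + 6·y_design = 72.
This yields shadow prices y_production = 5, y_design = 9.5.
Shadow price of design = 9.5.

9.5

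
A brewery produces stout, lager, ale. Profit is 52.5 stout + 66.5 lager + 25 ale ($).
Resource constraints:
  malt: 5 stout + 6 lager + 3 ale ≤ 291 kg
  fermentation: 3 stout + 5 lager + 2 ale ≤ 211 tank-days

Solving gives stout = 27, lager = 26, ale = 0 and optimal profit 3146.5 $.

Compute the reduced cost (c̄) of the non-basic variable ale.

-7

At the optimum: malt uses 291 of 291 (binding); fermentation uses 211 of 211 (binding).
Dual feasibility on the basic columns requires 5·y_malt + 3·y_fermentation = 52.5, 6·y_malt + 5·y_fermentation = 66.5.
Solving: y_malt = 9, y_fermentation = 2.5.
Reduced cost of ale: c₃ − yᵀa₃ = 25 − (9·3 + 2.5·2) = 25 − 32 = -7.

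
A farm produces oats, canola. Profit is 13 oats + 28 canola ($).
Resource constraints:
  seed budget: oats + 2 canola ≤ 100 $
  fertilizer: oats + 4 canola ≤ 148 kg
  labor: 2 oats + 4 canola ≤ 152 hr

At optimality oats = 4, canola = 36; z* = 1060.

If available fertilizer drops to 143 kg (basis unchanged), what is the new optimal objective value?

At the optimum: seed budget uses 76 of 100 (slack = 24); fertilizer uses 148 of 148 (binding); labor uses 152 of 152 (binding).
Slack constraints have shadow price 0 (complementary slackness).
The binding rows give the dual system: 1·y_fertilizer + 2·y_labor = 13 and 4·y_fertilizer + 4·y_labor = 28.
Solving: y_fertilizer = 1, y_labor = 6.
Δz = y_fertilizer·Δb = 1 × (-5) = -5, so new z* = 1060 − 5 = 1055.

1055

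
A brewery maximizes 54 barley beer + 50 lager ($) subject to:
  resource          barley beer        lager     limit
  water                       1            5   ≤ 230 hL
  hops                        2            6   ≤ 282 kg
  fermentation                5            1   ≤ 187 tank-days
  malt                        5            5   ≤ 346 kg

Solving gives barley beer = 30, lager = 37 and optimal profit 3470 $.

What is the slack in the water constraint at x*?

15

water used = 1·30 + 5·37 = 215; slack = 230 − 215 = 15.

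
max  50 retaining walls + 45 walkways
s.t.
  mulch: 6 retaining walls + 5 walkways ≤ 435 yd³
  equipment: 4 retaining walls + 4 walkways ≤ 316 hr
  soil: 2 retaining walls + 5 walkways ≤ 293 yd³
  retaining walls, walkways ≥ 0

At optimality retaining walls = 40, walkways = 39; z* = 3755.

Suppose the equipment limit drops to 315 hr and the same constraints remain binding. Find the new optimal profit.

At the optimum: mulch uses 435 of 435 (binding); equipment uses 316 of 316 (binding); soil uses 275 of 293 (slack = 18).
By complementary slackness, y = 0 for the non-binding constraint.
Dual feasibility on the basic columns requires 6·y_mulch + 4·y_equipment = 50, 5·y_mulch + 4·y_equipment = 45.
→ y_mulch = 5 and y_equipment = 5.
Δz = y_equipment·Δb = 5 × (-1) = -5, so new z* = 3755 − 5 = 3750.

3750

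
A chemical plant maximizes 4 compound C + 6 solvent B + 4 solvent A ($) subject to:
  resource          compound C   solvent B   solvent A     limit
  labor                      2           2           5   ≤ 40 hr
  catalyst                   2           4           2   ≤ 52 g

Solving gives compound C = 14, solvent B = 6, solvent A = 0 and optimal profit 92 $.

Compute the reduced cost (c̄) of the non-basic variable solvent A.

-3

Check each constraint at x*: labor 40/40 (tight); catalyst 52/52 (tight).
Dual feasibility on the basic columns requires 2·y_labor + 2·y_catalyst = 4, 2·y_labor + 4·y_catalyst = 6.
→ y_labor = 1 and y_catalyst = 1.
Reduced cost of solvent A: c₃ − yᵀa₃ = 4 − (1·5 + 1·2) = 4 − 7 = -3.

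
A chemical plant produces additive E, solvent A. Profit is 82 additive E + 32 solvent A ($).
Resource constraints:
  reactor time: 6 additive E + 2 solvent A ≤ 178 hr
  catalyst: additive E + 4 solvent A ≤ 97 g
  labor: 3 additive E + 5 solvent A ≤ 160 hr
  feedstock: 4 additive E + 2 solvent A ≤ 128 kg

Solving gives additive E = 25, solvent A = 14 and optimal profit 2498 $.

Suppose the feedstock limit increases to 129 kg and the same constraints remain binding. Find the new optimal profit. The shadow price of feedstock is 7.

2505

Δb = 1, so new z* = 2498 + (7)·(1) = 2498 + 7 = 2505.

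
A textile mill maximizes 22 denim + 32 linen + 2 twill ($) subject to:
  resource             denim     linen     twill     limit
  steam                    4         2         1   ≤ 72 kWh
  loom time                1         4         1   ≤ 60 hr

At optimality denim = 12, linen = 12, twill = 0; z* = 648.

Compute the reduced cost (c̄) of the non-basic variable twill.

-8

Check each constraint at x*: steam 72/72 (tight); loom time 60/60 (tight).
Dual feasibility on the basic columns requires 4·y_steam + 1·y_loom time = 22, 2·y_steam + 4·y_loom time = 32.
Solving: y_steam = 4, y_loom time = 6.
Reduced cost of twill: c₃ − yᵀa₃ = 2 − (4·1 + 6·1) = 2 − 10 = -8.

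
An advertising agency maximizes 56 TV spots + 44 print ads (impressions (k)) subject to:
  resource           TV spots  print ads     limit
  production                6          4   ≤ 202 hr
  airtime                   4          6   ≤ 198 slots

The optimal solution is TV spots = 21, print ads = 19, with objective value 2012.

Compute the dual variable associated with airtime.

Both production and airtime are binding at x*.
From A_Bᵀ y = c: 6·y_production + 4·y_airtime = 56; 4·y_production + 6·y_airtime = 44.
→ y_production = 8 and y_airtime = 2.
Shadow price of airtime = 2.

2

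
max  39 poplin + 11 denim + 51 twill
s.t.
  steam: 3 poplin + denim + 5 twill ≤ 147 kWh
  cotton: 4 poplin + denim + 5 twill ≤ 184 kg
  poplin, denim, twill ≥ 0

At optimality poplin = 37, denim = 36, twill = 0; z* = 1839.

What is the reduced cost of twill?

Both steam and cotton are binding at x*.
From A_Bᵀ y = c: 3·y_steam + 4·y_cotton = 39; 1·y_steam + 1·y_cotton = 11.
Solving: y_steam = 5, y_cotton = 6.
Reduced cost of twill: c₃ − yᵀa₃ = 51 − (5·5 + 6·5) = 51 − 55 = -4.

-4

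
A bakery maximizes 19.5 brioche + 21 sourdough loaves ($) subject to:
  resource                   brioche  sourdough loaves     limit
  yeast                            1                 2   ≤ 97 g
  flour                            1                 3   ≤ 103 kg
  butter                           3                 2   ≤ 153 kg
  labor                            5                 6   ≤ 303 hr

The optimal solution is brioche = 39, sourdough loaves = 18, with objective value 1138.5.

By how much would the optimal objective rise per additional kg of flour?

At the optimum: yeast uses 75 of 97 (slack = 22); flour uses 93 of 103 (slack = 10); butter uses 153 of 153 (binding); labor uses 303 of 303 (binding).
Since yeast, flour are not tight, their duals are 0.
Dual feasibility on the basic columns requires 3·y_butter + 5·y_labor = 19.5, 2·y_butter + 6·y_labor = 21.
This yields shadow prices y_butter = 1.5, y_labor = 3.
Shadow price of flour = 0.

0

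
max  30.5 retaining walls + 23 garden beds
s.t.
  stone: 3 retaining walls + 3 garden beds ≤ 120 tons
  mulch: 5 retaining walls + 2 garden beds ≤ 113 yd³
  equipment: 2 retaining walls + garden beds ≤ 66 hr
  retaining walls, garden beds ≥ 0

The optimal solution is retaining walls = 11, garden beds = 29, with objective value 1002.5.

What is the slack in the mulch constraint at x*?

mulch used = 5·11 + 2·29 = 113; slack = 113 − 113 = 0.

0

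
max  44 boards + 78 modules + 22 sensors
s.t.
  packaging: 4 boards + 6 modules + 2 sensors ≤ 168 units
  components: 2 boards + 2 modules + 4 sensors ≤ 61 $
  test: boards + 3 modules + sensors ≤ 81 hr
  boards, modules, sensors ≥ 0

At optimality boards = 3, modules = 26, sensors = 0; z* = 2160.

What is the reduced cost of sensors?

Binding: packaging and test. Non-binding: components (3 unused).
Slack constraints have shadow price 0 (complementary slackness).
Dual feasibility on the basic columns requires 4·y_packaging + 1·y_test = 44, 6·y_packaging + 3·y_test = 78.
This yields shadow prices y_packaging = 9, y_test = 8.
Reduced cost of sensors: c₃ − yᵀa₃ = 22 − (9·2 + 8·1) = 22 − 26 = -4.

-4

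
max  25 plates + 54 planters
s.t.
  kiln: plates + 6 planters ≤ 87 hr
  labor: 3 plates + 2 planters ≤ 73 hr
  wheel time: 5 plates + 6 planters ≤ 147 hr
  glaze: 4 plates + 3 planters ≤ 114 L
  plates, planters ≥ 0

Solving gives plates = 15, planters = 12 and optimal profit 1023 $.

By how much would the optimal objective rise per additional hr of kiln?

At the optimum: kiln uses 87 of 87 (binding); labor uses 69 of 73 (slack = 4); wheel time uses 147 of 147 (binding); glaze uses 96 of 114 (slack = 18).
Since labor, glaze are not tight, their duals are 0.
Dual feasibility on the basic columns requires 1·y_kiln + 5·y_wheel time = 25, 6·y_kiln + 6·y_wheel time = 54.
This yields shadow prices y_kiln = 5, y_wheel time = 4.
Shadow price of kiln = 5.

5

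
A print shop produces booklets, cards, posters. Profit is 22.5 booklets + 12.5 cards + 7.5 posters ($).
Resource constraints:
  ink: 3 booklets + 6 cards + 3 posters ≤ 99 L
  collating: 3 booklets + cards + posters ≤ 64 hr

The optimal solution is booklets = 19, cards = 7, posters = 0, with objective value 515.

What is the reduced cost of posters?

Check each constraint at x*: ink 99/99 (tight); collating 64/64 (tight).
From A_Bᵀ y = c: 3·y_ink + 3·y_collating = 22.5; 6·y_ink + 1·y_collating = 12.5.
→ y_ink = 1 and y_collating = 6.5.
Reduced cost of posters: c₃ − yᵀa₃ = 7.5 − (1·3 + 6.5·1) = 7.5 − 9.5 = -2.

-2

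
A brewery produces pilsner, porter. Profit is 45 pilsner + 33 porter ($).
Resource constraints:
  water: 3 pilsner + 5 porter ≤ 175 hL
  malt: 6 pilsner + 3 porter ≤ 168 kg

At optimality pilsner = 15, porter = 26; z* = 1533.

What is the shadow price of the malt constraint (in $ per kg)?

Check each constraint at x*: water 175/175 (tight); malt 168/168 (tight).
The binding rows give the dual system: 3·y_water + 6·y_malt = 45 and 5·y_water + 3·y_malt = 33.
Solving: y_water = 3, y_malt = 6.
Shadow price of malt = 6.

6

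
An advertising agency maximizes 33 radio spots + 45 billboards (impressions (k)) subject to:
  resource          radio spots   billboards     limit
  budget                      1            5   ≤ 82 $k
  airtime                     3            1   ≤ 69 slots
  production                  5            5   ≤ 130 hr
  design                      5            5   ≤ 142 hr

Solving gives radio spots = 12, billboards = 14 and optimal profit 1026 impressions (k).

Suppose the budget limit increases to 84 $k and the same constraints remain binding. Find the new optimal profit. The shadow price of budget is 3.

Δb = 2, so new z* = 1026 + (3)·(2) = 1026 + 6 = 1032.

1032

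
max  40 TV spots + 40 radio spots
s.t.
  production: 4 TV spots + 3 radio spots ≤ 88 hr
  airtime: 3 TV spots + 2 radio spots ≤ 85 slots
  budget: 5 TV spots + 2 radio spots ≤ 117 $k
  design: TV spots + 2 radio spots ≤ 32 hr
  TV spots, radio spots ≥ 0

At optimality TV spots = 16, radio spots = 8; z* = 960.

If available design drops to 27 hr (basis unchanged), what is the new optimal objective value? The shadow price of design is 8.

920

Δb = -5, so new z* = 960 + (8)·(-5) = 960 − 40 = 920.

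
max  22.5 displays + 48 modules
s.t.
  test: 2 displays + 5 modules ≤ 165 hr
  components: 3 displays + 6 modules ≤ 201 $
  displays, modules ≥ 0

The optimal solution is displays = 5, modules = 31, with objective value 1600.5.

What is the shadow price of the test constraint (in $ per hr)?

Check each constraint at x*: test 165/165 (tight); components 201/201 (tight).
Dual feasibility on the basic columns requires 2·y_test + 3·y_components = 22.5, 5·y_test + 6·y_components = 48.
→ y_test = 3 and y_components = 5.5.
Shadow price of test = 3.

3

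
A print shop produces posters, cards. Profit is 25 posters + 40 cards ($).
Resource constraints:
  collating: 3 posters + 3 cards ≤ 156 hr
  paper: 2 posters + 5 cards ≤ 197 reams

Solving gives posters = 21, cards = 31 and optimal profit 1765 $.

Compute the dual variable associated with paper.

5

At the optimum: collating uses 156 of 156 (binding); paper uses 197 of 197 (binding).
The binding rows give the dual system: 3·y_collating + 2·y_paper = 25 and 3·y_collating + 5·y_paper = 40.
Solving: y_collating = 5, y_paper = 5.
Shadow price of paper = 5.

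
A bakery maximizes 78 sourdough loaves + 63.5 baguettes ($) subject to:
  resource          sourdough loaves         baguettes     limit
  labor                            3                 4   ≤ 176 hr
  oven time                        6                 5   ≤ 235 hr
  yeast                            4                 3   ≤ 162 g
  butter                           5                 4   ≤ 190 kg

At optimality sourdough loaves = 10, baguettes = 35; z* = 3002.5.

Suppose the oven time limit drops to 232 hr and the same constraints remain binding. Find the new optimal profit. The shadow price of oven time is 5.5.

Δb = -3, so new z* = 3002.5 + (5.5)·(-3) = 3002.5 − 16.5 = 2986.

2986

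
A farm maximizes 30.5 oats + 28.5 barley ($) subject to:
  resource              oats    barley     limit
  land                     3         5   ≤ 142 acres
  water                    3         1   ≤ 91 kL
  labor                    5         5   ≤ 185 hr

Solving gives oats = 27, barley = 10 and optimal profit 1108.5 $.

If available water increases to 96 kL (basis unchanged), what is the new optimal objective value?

At the optimum: land uses 131 of 142 (slack = 11); water uses 91 of 91 (binding); labor uses 185 of 185 (binding).
Slack constraints have shadow price 0 (complementary slackness).
From A_Bᵀ y = c: 3·y_water + 5·y_labor = 30.5; 1·y_water + 5·y_labor = 28.5.
→ y_water = 1 and y_labor = 5.5.
Δz = y_water·Δb = 1 × (5) = 5, so new z* = 1108.5 + 5 = 1113.5.

1113.5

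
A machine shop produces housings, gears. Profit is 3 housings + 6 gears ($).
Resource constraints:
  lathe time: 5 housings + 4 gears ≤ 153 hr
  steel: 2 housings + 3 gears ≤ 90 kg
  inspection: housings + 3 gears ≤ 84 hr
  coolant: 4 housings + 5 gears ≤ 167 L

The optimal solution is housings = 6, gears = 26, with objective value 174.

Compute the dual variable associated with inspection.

1

Binding: steel and inspection. Non-binding: lathe time (19 unused), coolant (13 unused).
Slack constraints have shadow price 0 (complementary slackness).
The binding rows give the dual system: 2·y_steel + 1·y_inspection = 3 and 3·y_steel + 3·y_inspection = 6.
This yields shadow prices y_steel = 1, y_inspection = 1.
Shadow price of inspection = 1.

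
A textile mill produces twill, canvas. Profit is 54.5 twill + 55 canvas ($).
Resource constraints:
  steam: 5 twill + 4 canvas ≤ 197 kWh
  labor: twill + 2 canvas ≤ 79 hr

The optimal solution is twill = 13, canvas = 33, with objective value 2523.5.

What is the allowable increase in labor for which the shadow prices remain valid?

19.5

Binding constraints: steam, labor. The basis is B = [[5,4],[1,2]] with det 6.
Per unit increase in labor, x* moves by d = (-0.6667, 0.8333).
The basis stays optimal until twill reaches 0; allowable increase = 19.5 hr.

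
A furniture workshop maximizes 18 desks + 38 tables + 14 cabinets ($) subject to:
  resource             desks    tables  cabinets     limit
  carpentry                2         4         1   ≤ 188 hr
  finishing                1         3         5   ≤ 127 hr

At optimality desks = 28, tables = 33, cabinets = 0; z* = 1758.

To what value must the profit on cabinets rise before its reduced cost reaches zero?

At the optimum: carpentry uses 188 of 188 (binding); finishing uses 127 of 127 (binding).
The binding rows give the dual system: 2·y_carpentry + 1·y_finishing = 18 and 4·y_carpentry + 3·y_finishing = 38.
→ y_carpentry = 8 and y_finishing = 2.
cabinets enters the basis when its profit ≥ yᵀa₃ = 8·1 + 2·5 = 18.

18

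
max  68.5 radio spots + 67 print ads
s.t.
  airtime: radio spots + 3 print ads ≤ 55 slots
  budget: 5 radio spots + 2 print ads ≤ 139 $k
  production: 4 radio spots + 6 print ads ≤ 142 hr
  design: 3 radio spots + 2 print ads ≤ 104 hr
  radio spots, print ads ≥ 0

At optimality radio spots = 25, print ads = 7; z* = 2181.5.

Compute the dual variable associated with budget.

6.5

Binding: budget and production. Non-binding: airtime (9 unused), design (15 unused).
By complementary slackness, y = 0 for the non-binding constraints.
The binding rows give the dual system: 5·y_budget + 4·y_production = 68.5 and 2·y_budget + 6·y_production = 67.
This yields shadow prices y_budget = 6.5, y_production = 9.
Shadow price of budget = 6.5.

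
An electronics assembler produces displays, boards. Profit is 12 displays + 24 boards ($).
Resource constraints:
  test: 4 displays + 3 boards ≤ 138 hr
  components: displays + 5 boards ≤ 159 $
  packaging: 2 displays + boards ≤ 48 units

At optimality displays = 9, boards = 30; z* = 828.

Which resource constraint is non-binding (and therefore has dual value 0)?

test: 126/138 (slack 12)
components: 159/159 (binding)
packaging: 48/48 (binding)
By complementary slackness, a constraint with positive slack has shadow price 0 → test.

test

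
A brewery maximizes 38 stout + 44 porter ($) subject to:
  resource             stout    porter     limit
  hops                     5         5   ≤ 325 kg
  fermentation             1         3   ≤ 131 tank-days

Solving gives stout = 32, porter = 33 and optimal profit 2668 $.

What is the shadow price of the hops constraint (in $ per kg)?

Both hops and fermentation are binding at x*.
The binding rows give the dual system: 5·y_hops + 1·y_fermentation = 38 and 5·y_hops + 3·y_fermentation = 44.
Solving: y_hops = 7, y_fermentation = 3.
Shadow price of hops = 7.

7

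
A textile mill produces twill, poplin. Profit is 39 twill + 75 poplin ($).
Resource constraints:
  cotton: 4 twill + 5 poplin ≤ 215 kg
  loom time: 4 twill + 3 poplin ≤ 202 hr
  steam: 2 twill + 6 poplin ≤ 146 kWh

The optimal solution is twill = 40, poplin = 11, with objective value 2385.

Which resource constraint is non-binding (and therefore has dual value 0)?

cotton: 215/215 (binding)
loom time: 193/202 (slack 9)
steam: 146/146 (binding)
By complementary slackness, a constraint with positive slack has shadow price 0 → loom time.

loom time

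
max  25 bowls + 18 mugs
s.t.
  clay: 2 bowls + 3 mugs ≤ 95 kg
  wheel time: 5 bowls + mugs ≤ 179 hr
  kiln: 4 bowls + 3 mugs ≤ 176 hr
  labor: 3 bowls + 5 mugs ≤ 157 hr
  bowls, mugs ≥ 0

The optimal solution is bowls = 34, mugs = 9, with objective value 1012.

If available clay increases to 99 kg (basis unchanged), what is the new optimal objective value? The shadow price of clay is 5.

Δb = 4, so new z* = 1012 + (5)·(4) = 1012 + 20 = 1032.

1032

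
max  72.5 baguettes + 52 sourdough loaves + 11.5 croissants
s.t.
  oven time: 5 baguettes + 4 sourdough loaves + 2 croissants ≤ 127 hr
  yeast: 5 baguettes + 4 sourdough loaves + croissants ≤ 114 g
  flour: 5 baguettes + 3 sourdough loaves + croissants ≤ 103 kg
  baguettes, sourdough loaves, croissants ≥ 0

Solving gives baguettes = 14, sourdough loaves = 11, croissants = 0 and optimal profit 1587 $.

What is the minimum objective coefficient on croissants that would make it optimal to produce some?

Check each constraint at x*: oven time 114/127 (slack 13); yeast 114/114 (tight); flour 103/103 (tight).
Since oven time is not tight, its dual is 0.
Dual feasibility on the basic columns requires 5·y_yeast + 5·y_flour = 72.5, 4·y_yeast + 3·y_flour = 52.
This yields shadow prices y_yeast = 8.5, y_flour = 6.
croissants enters the basis when its profit ≥ yᵀa₃ = 8.5·1 + 6·1 = 14.5.

14.5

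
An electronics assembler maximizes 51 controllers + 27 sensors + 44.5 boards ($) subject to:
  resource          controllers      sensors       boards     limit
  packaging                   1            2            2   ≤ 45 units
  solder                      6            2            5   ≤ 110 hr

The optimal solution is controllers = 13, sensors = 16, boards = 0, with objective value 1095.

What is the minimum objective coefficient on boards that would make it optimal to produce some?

49.5

At the optimum: packaging uses 45 of 45 (binding); solder uses 110 of 110 (binding).
The binding rows give the dual system: 1·y_packaging + 6·y_solder = 51 and 2·y_packaging + 2·y_solder = 27.
→ y_packaging = 6 and y_solder = 7.5.
boards enters the basis when its profit ≥ yᵀa₃ = 6·2 + 7.5·5 = 49.5.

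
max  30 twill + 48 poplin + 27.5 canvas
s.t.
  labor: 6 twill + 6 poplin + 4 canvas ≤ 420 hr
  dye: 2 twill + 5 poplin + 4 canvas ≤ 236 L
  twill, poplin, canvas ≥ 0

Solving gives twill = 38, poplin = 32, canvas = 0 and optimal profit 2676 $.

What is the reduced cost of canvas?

-8.5

Check each constraint at x*: labor 420/420 (tight); dye 236/236 (tight).
The binding rows give the dual system: 6·y_labor + 2·y_dye = 30 and 6·y_labor + 5·y_dye = 48.
This yields shadow prices y_labor = 3, y_dye = 6.
Reduced cost of canvas: c₃ − yᵀa₃ = 27.5 − (3·4 + 6·4) = 27.5 − 36 = -8.5.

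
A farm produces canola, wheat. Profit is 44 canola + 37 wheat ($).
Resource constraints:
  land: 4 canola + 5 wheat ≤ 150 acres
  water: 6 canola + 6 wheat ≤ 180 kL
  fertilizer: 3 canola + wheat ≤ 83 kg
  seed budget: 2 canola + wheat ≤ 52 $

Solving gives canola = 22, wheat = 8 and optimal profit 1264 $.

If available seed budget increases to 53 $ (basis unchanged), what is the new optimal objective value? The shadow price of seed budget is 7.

1271

Δb = 1, so new z* = 1264 + (7)·(1) = 1264 + 7 = 1271.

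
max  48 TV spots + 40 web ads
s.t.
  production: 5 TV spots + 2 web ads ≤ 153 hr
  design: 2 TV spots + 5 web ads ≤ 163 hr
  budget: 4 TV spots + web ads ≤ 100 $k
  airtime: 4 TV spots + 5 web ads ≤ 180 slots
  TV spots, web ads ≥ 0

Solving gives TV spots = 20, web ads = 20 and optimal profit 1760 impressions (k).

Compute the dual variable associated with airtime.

Check each constraint at x*: production 140/153 (slack 13); design 140/163 (slack 23); budget 100/100 (tight); airtime 180/180 (tight).
Slack constraints have shadow price 0 (complementary slackness).
From A_Bᵀ y = c: 4·y_budget + 4·y_airtime = 48; 1·y_budget + 5·y_airtime = 40.
→ y_budget = 5 and y_airtime = 7.
Shadow price of airtime = 7.

7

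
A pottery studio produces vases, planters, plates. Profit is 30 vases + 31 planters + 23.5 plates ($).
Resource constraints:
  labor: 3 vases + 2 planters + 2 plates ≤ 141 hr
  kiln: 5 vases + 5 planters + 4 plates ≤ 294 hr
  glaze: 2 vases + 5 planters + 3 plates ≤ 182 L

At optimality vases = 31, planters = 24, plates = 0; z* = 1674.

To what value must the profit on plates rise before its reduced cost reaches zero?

Binding: labor and glaze. Non-binding: kiln (19 unused).
Slack constraints have shadow price 0 (complementary slackness).
From A_Bᵀ y = c: 3·y_labor + 2·y_glaze = 30; 2·y_labor + 5·y_glaze = 31.
This yields shadow prices y_labor = 8, y_glaze = 3.
plates enters the basis when its profit ≥ yᵀa₃ = 8·2 + 3·3 = 25.

25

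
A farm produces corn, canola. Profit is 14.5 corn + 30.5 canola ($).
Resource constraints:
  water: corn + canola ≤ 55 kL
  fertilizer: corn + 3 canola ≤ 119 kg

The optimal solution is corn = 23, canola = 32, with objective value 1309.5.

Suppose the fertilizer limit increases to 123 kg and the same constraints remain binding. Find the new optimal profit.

1341.5

Both water and fertilizer are binding at x*.
From A_Bᵀ y = c: 1·y_water + 1·y_fertilizer = 14.5; 1·y_water + 3·y_fertilizer = 30.5.
→ y_water = 6.5 and y_fertilizer = 8.
Δz = y_fertilizer·Δb = 8 × (4) = 32, so new z* = 1309.5 + 32 = 1341.5.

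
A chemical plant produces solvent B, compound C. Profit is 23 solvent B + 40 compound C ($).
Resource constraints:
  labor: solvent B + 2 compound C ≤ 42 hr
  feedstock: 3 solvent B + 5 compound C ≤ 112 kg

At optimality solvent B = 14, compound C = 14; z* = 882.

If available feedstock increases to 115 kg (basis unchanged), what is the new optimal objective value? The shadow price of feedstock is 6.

900

Δb = 3, so new z* = 882 + (6)·(3) = 882 + 18 = 900.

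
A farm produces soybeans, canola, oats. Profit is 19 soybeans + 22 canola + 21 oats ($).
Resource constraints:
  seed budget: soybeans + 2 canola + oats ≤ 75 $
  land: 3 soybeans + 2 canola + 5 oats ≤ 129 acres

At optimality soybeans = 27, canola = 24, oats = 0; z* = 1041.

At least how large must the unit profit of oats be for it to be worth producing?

27

At the optimum: seed budget uses 75 of 75 (binding); land uses 129 of 129 (binding).
Dual feasibility on the basic columns requires 1·y_seed budget + 3·y_land = 19, 2·y_seed budget + 2·y_land = 22.
This yields shadow prices y_seed budget = 7, y_land = 4.
oats enters the basis when its profit ≥ yᵀa₃ = 7·1 + 4·5 = 27.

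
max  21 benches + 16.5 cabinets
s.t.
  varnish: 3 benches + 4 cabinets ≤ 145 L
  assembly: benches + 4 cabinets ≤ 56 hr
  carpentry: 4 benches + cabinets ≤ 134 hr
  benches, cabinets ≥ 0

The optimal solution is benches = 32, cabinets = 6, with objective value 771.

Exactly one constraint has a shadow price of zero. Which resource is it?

varnish: 120/145 (slack 25)
assembly: 56/56 (binding)
carpentry: 134/134 (binding)
By complementary slackness, a constraint with positive slack has shadow price 0 → varnish.

varnish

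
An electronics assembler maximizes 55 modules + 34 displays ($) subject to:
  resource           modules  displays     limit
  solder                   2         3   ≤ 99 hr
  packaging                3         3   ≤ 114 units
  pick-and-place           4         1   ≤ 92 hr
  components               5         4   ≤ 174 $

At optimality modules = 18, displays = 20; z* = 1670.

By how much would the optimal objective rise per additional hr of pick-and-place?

7

Check each constraint at x*: solder 96/99 (slack 3); packaging 114/114 (tight); pick-and-place 92/92 (tight); components 170/174 (slack 4).
Slack constraints have shadow price 0 (complementary slackness).
The binding rows give the dual system: 3·y_packaging + 4·y_pick-and-place = 55 and 3·y_packaging + 1·y_pick-and-place = 34.
This yields shadow prices y_packaging = 9, y_pick-and-place = 7.
Shadow price of pick-and-place = 7.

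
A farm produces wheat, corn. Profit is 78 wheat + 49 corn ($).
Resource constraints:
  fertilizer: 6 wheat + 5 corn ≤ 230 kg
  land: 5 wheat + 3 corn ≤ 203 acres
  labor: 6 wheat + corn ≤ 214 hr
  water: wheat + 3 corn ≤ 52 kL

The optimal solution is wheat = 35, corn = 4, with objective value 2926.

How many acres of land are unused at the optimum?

16

land used = 5·35 + 3·4 = 187; slack = 203 − 187 = 16.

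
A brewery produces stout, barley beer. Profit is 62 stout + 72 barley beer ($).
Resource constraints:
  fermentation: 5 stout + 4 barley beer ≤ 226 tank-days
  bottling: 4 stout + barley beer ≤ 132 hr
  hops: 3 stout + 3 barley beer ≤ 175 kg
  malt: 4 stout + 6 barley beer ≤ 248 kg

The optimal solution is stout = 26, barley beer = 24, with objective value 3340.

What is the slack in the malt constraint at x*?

0

malt used = 4·26 + 6·24 = 248; slack = 248 − 248 = 0.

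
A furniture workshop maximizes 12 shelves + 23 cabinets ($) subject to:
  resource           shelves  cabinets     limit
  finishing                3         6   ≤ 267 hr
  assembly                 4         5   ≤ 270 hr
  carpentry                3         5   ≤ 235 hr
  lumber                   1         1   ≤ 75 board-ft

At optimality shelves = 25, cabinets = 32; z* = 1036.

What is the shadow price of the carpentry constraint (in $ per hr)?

1

Check each constraint at x*: finishing 267/267 (tight); assembly 260/270 (slack 10); carpentry 235/235 (tight); lumber 57/75 (slack 18).
Since assembly, lumber are not tight, their duals are 0.
Dual feasibility on the basic columns requires 3·y_finishing + 3·y_carpentry = 12, 6·y_finishing + 5·y_carpentry = 23.
This yields shadow prices y_finishing = 3, y_carpentry = 1.
Shadow price of carpentry = 1.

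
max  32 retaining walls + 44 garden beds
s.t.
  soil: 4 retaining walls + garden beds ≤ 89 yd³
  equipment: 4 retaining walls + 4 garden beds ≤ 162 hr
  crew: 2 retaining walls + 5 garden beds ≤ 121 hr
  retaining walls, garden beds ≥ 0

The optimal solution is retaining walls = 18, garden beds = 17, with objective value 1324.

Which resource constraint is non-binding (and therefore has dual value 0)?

soil: 89/89 (binding)
equipment: 140/162 (slack 22)
crew: 121/121 (binding)
By complementary slackness, a constraint with positive slack has shadow price 0 → equipment.

equipment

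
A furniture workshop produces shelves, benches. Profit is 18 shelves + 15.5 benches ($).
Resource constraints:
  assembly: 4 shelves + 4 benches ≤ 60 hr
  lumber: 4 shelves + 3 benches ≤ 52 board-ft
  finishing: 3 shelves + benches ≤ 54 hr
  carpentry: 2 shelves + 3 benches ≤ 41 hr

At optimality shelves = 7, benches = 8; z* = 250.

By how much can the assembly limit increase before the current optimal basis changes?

Binding constraints: assembly, lumber. The basis is B = [[4,4],[4,3]] with det -4.
Per unit increase in assembly, x* moves by d = (-0.75, 1).
The basis stays optimal until carpentry becomes binding; allowable increase = 2 hr.

2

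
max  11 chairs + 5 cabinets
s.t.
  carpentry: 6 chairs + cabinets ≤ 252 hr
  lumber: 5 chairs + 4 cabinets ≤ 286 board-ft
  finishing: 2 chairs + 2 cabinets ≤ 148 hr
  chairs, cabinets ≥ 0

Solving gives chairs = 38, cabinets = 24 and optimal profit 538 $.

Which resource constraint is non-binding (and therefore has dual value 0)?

carpentry: 252/252 (binding)
lumber: 286/286 (binding)
finishing: 124/148 (slack 24)
By complementary slackness, a constraint with positive slack has shadow price 0 → finishing.

finishing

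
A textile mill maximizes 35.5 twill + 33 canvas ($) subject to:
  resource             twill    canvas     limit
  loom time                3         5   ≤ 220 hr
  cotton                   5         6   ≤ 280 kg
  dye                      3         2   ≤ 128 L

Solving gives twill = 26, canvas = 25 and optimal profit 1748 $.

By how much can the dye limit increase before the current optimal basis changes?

40

Binding constraints: cotton, dye. The basis is B = [[5,6],[3,2]] with det -8.
Per unit increase in dye, x* moves by d = (0.75, -0.625).
The basis stays optimal until canvas reaches 0; allowable increase = 40 L.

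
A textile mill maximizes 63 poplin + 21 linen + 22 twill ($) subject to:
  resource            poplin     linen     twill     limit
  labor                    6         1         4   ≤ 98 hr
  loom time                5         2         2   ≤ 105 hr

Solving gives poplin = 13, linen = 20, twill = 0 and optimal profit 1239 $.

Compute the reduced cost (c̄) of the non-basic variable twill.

At the optimum: labor uses 98 of 98 (binding); loom time uses 105 of 105 (binding).
Dual feasibility on the basic columns requires 6·y_labor + 5·y_loom time = 63, 1·y_labor + 2·y_loom time = 21.
This yields shadow prices y_labor = 3, y_loom time = 9.
Reduced cost of twill: c₃ − yᵀa₃ = 22 − (3·4 + 9·2) = 22 − 30 = -8.

-8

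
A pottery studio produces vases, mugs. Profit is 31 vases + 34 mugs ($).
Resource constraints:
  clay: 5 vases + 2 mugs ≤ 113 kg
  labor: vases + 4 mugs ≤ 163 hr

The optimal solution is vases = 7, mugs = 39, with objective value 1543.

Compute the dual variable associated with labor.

Both clay and labor are binding at x*.
The binding rows give the dual system: 5·y_clay + 1·y_labor = 31 and 2·y_clay + 4·y_labor = 34.
This yields shadow prices y_clay = 5, y_labor = 6.
Shadow price of labor = 6.

6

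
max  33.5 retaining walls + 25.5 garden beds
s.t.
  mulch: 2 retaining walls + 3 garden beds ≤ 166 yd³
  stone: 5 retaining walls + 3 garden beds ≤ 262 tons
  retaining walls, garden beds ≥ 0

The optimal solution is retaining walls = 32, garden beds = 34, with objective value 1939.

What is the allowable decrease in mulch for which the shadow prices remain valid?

61.2

Binding constraints: mulch, stone. The basis is B = [[2,3],[5,3]] with det -9.
Per unit decrease in mulch, x* moves by d = (0.3333, -0.5556).
The basis stays optimal until garden beds reaches 0; allowable decrease = 61.2 yd³.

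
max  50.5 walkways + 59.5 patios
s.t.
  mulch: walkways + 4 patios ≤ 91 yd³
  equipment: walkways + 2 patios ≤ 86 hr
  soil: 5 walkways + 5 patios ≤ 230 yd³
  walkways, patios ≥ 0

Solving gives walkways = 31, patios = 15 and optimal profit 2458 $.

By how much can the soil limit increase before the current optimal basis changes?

Binding constraints: mulch, soil. The basis is B = [[1,4],[5,5]] with det -15.
Per unit increase in soil, x* moves by d = (0.2667, -0.0667).
The basis stays optimal until equipment becomes binding; allowable increase = 187.5 yd³.

187.5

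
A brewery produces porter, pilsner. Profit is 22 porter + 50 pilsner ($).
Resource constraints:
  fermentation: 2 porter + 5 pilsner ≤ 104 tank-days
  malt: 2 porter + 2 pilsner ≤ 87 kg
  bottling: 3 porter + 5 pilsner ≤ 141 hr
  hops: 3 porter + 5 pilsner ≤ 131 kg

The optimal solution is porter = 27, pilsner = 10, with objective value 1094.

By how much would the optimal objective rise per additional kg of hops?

Check each constraint at x*: fermentation 104/104 (tight); malt 74/87 (slack 13); bottling 131/141 (slack 10); hops 131/131 (tight).
Slack constraints have shadow price 0 (complementary slackness).
Dual feasibility on the basic columns requires 2·y_fermentation + 3·y_hops = 22, 5·y_fermentation + 5·y_hops = 50.
This yields shadow prices y_fermentation = 8, y_hops = 2.
Shadow price of hops = 2.

2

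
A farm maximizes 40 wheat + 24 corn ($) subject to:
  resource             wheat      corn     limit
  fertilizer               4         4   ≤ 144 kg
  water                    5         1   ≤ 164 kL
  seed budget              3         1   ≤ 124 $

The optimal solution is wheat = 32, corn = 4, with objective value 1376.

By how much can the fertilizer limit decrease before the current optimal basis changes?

Binding constraints: fertilizer, water. The basis is B = [[4,4],[5,1]] with det -16.
Per unit decrease in fertilizer, x* moves by d = (0.0625, -0.3125).
The basis stays optimal until corn reaches 0; allowable decrease = 12.8 kg.

12.8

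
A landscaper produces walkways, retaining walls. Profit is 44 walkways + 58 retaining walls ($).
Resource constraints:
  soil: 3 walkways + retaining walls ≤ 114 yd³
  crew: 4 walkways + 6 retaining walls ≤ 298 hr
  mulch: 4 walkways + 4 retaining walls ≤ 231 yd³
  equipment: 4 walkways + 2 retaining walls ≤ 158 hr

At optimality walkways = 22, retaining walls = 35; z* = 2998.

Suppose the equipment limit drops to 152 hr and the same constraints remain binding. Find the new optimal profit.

Binding: crew and equipment. Non-binding: soil (13 unused), mulch (3 unused).
Since soil, mulch are not tight, their duals are 0.
From A_Bᵀ y = c: 4·y_crew + 4·y_equipment = 44; 6·y_crew + 2·y_equipment = 58.
Solving: y_crew = 9, y_equipment = 2.
Δz = y_equipment·Δb = 2 × (-6) = -12, so new z* = 2998 − 12 = 2986.

2986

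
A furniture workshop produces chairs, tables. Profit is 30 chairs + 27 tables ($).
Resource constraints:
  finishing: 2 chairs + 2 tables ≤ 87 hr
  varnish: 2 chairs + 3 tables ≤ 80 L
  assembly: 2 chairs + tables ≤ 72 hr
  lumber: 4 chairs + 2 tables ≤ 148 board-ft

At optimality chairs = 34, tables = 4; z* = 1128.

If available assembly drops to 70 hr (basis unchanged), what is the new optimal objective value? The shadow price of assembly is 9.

1110

Δb = -2, so new z* = 1128 + (9)·(-2) = 1128 − 18 = 1110.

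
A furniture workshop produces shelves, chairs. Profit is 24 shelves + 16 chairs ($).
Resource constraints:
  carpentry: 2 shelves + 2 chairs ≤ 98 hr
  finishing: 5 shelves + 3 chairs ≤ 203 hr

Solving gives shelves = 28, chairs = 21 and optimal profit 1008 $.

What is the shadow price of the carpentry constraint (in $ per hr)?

2

At the optimum: carpentry uses 98 of 98 (binding); finishing uses 203 of 203 (binding).
From A_Bᵀ y = c: 2·y_carpentry + 5·y_finishing = 24; 2·y_carpentry + 3·y_finishing = 16.
This yields shadow prices y_carpentry = 2, y_finishing = 4.
Shadow price of carpentry = 2.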